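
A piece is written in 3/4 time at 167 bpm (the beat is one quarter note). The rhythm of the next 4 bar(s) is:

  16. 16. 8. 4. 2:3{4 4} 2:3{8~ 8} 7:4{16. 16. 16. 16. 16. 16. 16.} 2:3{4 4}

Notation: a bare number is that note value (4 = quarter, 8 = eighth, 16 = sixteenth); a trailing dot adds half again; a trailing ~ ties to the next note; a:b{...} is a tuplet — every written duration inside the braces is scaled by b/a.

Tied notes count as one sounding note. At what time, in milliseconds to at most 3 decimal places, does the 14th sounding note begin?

note 14 onset = 123/14b = 3156.544ms

1. 0.0ms @ 0 + 134.731ms (3/8)
2. 134.731ms @ 3/8 + 134.731ms (3/8)
3. 269.461ms @ 3/4 + 269.461ms (3/4)
4. 538.922ms @ 3/2 + 538.922ms (3/2)
5. 1077.844ms @ 3 + 538.922ms (3/2)
6. 1616.766ms @ 9/2 + 538.922ms (3/2)
7. 2155.689ms @ 6 + 538.922ms (3/2)
8. 2694.611ms @ 15/2 + 76.989ms (3/14)
9. 2771.6ms @ 54/7 + 76.989ms (3/14)
10. 2848.589ms @ 111/14 + 76.989ms (3/14)
11. 2925.577ms @ 57/7 + 76.989ms (3/14)
12. 3002.566ms @ 117/14 + 76.989ms (3/14)
13. 3079.555ms @ 60/7 + 76.989ms (3/14)
14. 3156.544ms @ 123/14 + 76.989ms (3/14)
15. 3233.533ms @ 9 + 538.922ms (3/2)
16. 3772.455ms @ 21/2 + 538.922ms (3/2)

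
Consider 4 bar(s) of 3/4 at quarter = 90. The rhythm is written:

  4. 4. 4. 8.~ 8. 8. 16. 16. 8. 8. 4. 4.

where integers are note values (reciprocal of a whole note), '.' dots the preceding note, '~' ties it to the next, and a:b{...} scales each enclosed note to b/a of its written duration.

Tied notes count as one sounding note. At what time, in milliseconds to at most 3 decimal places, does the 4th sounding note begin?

1. 0.0ms @ 0 + 1000.0ms (3/2)
2. 1000.0ms @ 3/2 + 1000.0ms (3/2)
3. 2000.0ms @ 3 + 1000.0ms (3/2)
4. 3000.0ms @ 9/2 + 1000.0ms (3/2)
5. 4000.0ms @ 6 + 500.0ms (3/4)
6. 4500.0ms @ 27/4 + 250.0ms (3/8)
7. 4750.0ms @ 57/8 + 250.0ms (3/8)
8. 5000.0ms @ 15/2 + 500.0ms (3/4)
9. 5500.0ms @ 33/4 + 500.0ms (3/4)
10. 6000.0ms @ 9 + 1000.0ms (3/2)
11. 7000.0ms @ 21/2 + 1000.0ms (3/2)

note 4 onset = 9/2b = 3000.0ms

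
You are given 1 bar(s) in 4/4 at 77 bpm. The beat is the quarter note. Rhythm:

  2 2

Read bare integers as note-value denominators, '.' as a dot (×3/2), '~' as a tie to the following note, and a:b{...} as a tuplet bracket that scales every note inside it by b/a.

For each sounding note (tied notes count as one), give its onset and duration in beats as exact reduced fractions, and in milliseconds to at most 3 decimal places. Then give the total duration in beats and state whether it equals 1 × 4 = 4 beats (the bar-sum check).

1) 0.0ms=0b +1558.442ms=2b
2) 1558.442ms=2b +1558.442ms=2b
Σ=4b of 4 (77bpm 4/4) — PASS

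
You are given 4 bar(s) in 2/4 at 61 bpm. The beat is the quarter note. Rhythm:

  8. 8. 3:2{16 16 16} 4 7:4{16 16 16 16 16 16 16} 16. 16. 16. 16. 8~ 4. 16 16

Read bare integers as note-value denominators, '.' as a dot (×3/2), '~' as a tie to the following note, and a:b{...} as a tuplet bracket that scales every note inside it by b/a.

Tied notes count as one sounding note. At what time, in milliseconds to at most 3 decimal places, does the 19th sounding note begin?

1. 0.0ms @ 0 + 737.705ms (3/4)
2. 737.705ms @ 3/4 + 737.705ms (3/4)
3. 1475.41ms @ 3/2 + 163.934ms (1/6)
4. 1639.344ms @ 5/3 + 163.934ms (1/6)
5. 1803.279ms @ 11/6 + 163.934ms (1/6)
6. 1967.213ms @ 2 + 983.607ms (1)
7. 2950.82ms @ 3 + 140.515ms (1/7)
8. 3091.335ms @ 22/7 + 140.515ms (1/7)
9. 3231.85ms @ 23/7 + 140.515ms (1/7)
10. 3372.365ms @ 24/7 + 140.515ms (1/7)
11. 3512.881ms @ 25/7 + 140.515ms (1/7)
12. 3653.396ms @ 26/7 + 140.515ms (1/7)
13. 3793.911ms @ 27/7 + 140.515ms (1/7)
14. 3934.426ms @ 4 + 368.852ms (3/8)
15. 4303.279ms @ 35/8 + 368.852ms (3/8)
16. 4672.131ms @ 19/4 + 368.852ms (3/8)
17. 5040.984ms @ 41/8 + 368.852ms (3/8)
18. 5409.836ms @ 11/2 + 1967.213ms (2)
19. 7377.049ms @ 15/2 + 245.902ms (1/4)
20. 7622.951ms @ 31/4 + 245.902ms (1/4)

note 19 onset = 15/2b = 7377.049ms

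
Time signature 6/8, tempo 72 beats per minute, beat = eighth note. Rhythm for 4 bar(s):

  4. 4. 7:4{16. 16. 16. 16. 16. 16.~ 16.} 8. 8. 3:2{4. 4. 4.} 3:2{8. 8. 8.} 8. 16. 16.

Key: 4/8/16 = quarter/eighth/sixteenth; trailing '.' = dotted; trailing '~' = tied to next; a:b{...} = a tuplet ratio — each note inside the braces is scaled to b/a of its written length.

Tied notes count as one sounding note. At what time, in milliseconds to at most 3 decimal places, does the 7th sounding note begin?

1. 0.0ms @ 0 + 2500.0ms (3)
2. 2500.0ms @ 3 + 2500.0ms (3)
3. 5000.0ms @ 6 + 357.143ms (3/7)
4. 5357.143ms @ 45/7 + 357.143ms (3/7)
5. 5714.286ms @ 48/7 + 357.143ms (3/7)
6. 6071.429ms @ 51/7 + 357.143ms (3/7)
7. 6428.571ms @ 54/7 + 357.143ms (3/7)
8. 6785.714ms @ 57/7 + 714.286ms (6/7)
9. 7500.0ms @ 9 + 1250.0ms (3/2)
10. 8750.0ms @ 21/2 + 1250.0ms (3/2)
11. 10000.0ms @ 12 + 1666.667ms (2)
12. 11666.667ms @ 14 + 1666.667ms (2)
13. 13333.333ms @ 16 + 1666.667ms (2)
14. 15000.0ms @ 18 + 833.333ms (1)
15. 15833.333ms @ 19 + 833.333ms (1)
16. 16666.667ms @ 20 + 833.333ms (1)
17. 17500.0ms @ 21 + 1250.0ms (3/2)
18. 18750.0ms @ 45/2 + 625.0ms (3/4)
19. 19375.0ms @ 93/4 + 625.0ms (3/4)

note 7 onset = 54/7b = 6428.571ms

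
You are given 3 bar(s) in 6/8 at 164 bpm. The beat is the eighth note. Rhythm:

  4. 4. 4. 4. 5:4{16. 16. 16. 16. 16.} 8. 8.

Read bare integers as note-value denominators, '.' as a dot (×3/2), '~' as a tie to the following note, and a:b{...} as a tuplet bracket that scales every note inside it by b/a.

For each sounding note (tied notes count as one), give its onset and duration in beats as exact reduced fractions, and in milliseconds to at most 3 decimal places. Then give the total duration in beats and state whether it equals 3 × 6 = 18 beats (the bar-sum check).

1) 0.0ms=0b +1097.561ms=3b
2) 1097.561ms=3b +1097.561ms=3b
3) 2195.122ms=6b +1097.561ms=3b
4) 3292.683ms=9b +1097.561ms=3b
5) 4390.244ms=12b +219.512ms=3/5b
6) 4609.756ms=63/5b +219.512ms=3/5b
7) 4829.268ms=66/5b +219.512ms=3/5b
8) 5048.78ms=69/5b +219.512ms=3/5b
9) 5268.293ms=72/5b +219.512ms=3/5b
10) 5487.805ms=15b +548.78ms=3/2b
11) 6036.585ms=33/2b +548.78ms=3/2b
Σ=18b of 18 (164bpm 6/8) — PASS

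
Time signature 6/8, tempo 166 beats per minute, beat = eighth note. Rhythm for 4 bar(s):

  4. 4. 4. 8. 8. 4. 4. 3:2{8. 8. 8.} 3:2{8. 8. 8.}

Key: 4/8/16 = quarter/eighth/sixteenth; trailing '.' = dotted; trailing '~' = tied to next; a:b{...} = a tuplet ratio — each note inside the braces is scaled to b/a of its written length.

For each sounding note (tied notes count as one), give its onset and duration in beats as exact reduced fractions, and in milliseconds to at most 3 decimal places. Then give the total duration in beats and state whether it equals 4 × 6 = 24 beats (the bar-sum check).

1) 0.0ms=0b +1084.337ms=3b
2) 1084.337ms=3b +1084.337ms=3b
3) 2168.675ms=6b +1084.337ms=3b
4) 3253.012ms=9b +542.169ms=3/2b
5) 3795.181ms=21/2b +542.169ms=3/2b
6) 4337.349ms=12b +1084.337ms=3b
7) 5421.687ms=15b +1084.337ms=3b
8) 6506.024ms=18b +361.446ms=1b
9) 6867.47ms=19b +361.446ms=1b
10) 7228.916ms=20b +361.446ms=1b
11) 7590.361ms=21b +361.446ms=1b
12) 7951.807ms=22b +361.446ms=1b
13) 8313.253ms=23b +361.446ms=1b
Σ=24b of 24 (166bpm 6/8) — PASS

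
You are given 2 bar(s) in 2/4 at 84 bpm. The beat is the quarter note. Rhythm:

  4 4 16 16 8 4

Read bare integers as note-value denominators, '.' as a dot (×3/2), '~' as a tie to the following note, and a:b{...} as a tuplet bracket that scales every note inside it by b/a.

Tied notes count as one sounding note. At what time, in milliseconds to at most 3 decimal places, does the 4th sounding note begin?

1. 0.0ms @ 0 + 714.286ms (1)
2. 714.286ms @ 1 + 714.286ms (1)
3. 1428.571ms @ 2 + 178.571ms (1/4)
4. 1607.143ms @ 9/4 + 178.571ms (1/4)
5. 1785.714ms @ 5/2 + 357.143ms (1/2)
6. 2142.857ms @ 3 + 714.286ms (1)

note 4 onset = 9/4b = 1607.143ms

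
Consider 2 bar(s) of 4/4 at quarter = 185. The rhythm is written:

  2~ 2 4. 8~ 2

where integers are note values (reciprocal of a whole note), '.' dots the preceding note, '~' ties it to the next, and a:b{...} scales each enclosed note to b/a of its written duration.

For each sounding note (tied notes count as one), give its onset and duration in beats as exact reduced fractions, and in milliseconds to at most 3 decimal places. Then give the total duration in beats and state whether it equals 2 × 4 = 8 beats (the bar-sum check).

1) 0.0ms=0b +1297.297ms=4b
2) 1297.297ms=4b +486.486ms=3/2b
3) 1783.784ms=11/2b +810.811ms=5/2b
Σ=8b of 8 (185bpm 4/4) — PASS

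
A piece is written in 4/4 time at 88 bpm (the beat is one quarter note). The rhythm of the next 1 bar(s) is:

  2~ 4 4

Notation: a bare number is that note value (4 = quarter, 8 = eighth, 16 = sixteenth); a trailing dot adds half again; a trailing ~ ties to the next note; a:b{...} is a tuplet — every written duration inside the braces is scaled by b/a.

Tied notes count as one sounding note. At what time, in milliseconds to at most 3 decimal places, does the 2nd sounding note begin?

note 2 onset = 3b = 2045.455ms

1. 0.0ms @ 0 + 2045.455ms (3)
2. 2045.455ms @ 3 + 681.818ms (1)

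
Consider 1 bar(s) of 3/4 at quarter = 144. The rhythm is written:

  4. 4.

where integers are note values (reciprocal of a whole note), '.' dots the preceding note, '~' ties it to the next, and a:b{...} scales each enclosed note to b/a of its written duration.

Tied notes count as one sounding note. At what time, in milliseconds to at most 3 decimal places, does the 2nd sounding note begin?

note 2 onset = 3/2b = 625.0ms

1. 0.0ms @ 0 + 625.0ms (3/2)
2. 625.0ms @ 3/2 + 625.0ms (3/2)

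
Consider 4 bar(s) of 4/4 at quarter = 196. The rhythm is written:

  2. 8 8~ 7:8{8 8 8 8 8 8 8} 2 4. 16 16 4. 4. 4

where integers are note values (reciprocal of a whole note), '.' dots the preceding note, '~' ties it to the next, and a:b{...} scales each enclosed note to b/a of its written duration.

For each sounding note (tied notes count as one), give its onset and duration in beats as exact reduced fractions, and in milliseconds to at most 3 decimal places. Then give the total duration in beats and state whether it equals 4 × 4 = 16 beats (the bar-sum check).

1) 0.0ms=0b +918.367ms=3b
2) 918.367ms=3b +153.061ms=1/2b
3) 1071.429ms=7/2b +327.988ms=15/14b
4) 1399.417ms=32/7b +174.927ms=4/7b
5) 1574.344ms=36/7b +174.927ms=4/7b
6) 1749.271ms=40/7b +174.927ms=4/7b
7) 1924.198ms=44/7b +174.927ms=4/7b
8) 2099.125ms=48/7b +174.927ms=4/7b
9) 2274.052ms=52/7b +174.927ms=4/7b
10) 2448.98ms=8b +612.245ms=2b
11) 3061.224ms=10b +459.184ms=3/2b
12) 3520.408ms=23/2b +76.531ms=1/4b
13) 3596.939ms=47/4b +76.531ms=1/4b
14) 3673.469ms=12b +459.184ms=3/2b
15) 4132.653ms=27/2b +459.184ms=3/2b
16) 4591.837ms=15b +306.122ms=1b
Σ=16b of 16 (196bpm 4/4) — PASS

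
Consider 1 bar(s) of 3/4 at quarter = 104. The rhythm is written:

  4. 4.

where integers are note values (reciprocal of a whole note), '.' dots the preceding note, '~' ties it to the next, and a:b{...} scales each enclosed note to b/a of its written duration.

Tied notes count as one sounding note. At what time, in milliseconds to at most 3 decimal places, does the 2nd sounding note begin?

1. 0.0ms @ 0 + 865.385ms (3/2)
2. 865.385ms @ 3/2 + 865.385ms (3/2)

note 2 onset = 3/2b = 865.385ms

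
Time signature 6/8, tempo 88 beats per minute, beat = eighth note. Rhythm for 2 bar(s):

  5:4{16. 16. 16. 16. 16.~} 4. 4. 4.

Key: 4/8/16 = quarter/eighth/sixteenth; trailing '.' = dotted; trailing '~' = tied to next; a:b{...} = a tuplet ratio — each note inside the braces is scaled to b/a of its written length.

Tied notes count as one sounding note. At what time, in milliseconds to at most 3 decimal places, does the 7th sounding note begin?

1. 0.0ms @ 0 + 409.091ms (3/5)
2. 409.091ms @ 3/5 + 409.091ms (3/5)
3. 818.182ms @ 6/5 + 409.091ms (3/5)
4. 1227.273ms @ 9/5 + 409.091ms (3/5)
5. 1636.364ms @ 12/5 + 2454.545ms (18/5)
6. 4090.909ms @ 6 + 2045.455ms (3)
7. 6136.364ms @ 9 + 2045.455ms (3)

note 7 onset = 9b = 6136.364ms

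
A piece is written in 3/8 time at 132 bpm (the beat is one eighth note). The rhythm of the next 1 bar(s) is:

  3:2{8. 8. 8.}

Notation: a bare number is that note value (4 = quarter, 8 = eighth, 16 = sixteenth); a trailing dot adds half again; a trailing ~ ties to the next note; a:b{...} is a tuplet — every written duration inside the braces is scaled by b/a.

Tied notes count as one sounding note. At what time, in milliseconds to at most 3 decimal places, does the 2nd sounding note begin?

1. 0.0ms @ 0 + 454.545ms (1)
2. 454.545ms @ 1 + 454.545ms (1)
3. 909.091ms @ 2 + 454.545ms (1)

note 2 onset = 1b = 454.545ms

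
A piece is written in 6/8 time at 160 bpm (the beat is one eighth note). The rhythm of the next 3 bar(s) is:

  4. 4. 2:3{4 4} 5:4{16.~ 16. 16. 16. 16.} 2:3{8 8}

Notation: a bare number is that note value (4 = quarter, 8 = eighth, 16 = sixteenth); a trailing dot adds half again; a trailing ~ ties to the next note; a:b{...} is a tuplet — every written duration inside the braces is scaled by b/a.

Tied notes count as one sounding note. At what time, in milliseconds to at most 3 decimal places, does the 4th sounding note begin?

note 4 onset = 9b = 3375.0ms

1. 0.0ms @ 0 + 1125.0ms (3)
2. 1125.0ms @ 3 + 1125.0ms (3)
3. 2250.0ms @ 6 + 1125.0ms (3)
4. 3375.0ms @ 9 + 1125.0ms (3)
5. 4500.0ms @ 12 + 450.0ms (6/5)
6. 4950.0ms @ 66/5 + 225.0ms (3/5)
7. 5175.0ms @ 69/5 + 225.0ms (3/5)
8. 5400.0ms @ 72/5 + 225.0ms (3/5)
9. 5625.0ms @ 15 + 562.5ms (3/2)
10. 6187.5ms @ 33/2 + 562.5ms (3/2)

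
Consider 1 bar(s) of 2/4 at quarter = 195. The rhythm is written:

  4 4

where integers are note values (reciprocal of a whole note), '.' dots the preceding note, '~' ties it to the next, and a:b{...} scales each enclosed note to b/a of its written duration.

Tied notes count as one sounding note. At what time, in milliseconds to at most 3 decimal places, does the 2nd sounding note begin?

note 2 onset = 1b = 307.692ms

1. 0.0ms @ 0 + 307.692ms (1)
2. 307.692ms @ 1 + 307.692ms (1)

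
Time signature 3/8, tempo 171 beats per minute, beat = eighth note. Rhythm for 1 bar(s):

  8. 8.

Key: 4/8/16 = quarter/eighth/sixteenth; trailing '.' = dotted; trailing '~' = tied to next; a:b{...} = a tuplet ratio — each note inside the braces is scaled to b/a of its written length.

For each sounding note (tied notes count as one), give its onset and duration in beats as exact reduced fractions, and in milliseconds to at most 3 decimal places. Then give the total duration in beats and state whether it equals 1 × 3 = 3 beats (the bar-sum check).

1) 0.0ms=0b +526.316ms=3/2b
2) 526.316ms=3/2b +526.316ms=3/2b
Σ=3b of 3 (171bpm 3/8) — PASS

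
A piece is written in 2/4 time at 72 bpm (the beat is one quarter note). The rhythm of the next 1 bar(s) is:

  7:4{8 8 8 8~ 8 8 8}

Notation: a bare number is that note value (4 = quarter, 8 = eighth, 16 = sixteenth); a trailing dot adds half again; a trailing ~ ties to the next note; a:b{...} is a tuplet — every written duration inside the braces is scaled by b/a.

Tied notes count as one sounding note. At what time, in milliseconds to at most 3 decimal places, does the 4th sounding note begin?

note 4 onset = 6/7b = 714.286ms

1. 0.0ms @ 0 + 238.095ms (2/7)
2. 238.095ms @ 2/7 + 238.095ms (2/7)
3. 476.19ms @ 4/7 + 238.095ms (2/7)
4. 714.286ms @ 6/7 + 476.19ms (4/7)
5. 1190.476ms @ 10/7 + 238.095ms (2/7)
6. 1428.571ms @ 12/7 + 238.095ms (2/7)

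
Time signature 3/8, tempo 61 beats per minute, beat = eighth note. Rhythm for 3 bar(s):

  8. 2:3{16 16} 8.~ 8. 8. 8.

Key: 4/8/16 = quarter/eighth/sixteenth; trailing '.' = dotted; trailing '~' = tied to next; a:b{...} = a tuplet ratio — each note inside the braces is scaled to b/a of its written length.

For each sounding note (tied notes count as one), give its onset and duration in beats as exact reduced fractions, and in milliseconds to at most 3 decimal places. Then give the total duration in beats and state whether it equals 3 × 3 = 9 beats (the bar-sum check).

1) 0.0ms=0b +1475.41ms=3/2b
2) 1475.41ms=3/2b +737.705ms=3/4b
3) 2213.115ms=9/4b +737.705ms=3/4b
4) 2950.82ms=3b +2950.82ms=3b
5) 5901.639ms=6b +1475.41ms=3/2b
6) 7377.049ms=15/2b +1475.41ms=3/2b
Σ=9b of 9 (61bpm 3/8) — PASS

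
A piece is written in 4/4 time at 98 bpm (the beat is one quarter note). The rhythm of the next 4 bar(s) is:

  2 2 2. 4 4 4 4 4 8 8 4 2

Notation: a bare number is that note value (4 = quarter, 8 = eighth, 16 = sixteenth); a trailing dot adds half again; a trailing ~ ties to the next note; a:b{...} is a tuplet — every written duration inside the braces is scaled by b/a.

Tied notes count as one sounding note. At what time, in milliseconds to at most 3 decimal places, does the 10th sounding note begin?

1. 0.0ms @ 0 + 1224.49ms (2)
2. 1224.49ms @ 2 + 1224.49ms (2)
3. 2448.98ms @ 4 + 1836.735ms (3)
4. 4285.714ms @ 7 + 612.245ms (1)
5. 4897.959ms @ 8 + 612.245ms (1)
6. 5510.204ms @ 9 + 612.245ms (1)
7. 6122.449ms @ 10 + 612.245ms (1)
8. 6734.694ms @ 11 + 612.245ms (1)
9. 7346.939ms @ 12 + 306.122ms (1/2)
10. 7653.061ms @ 25/2 + 306.122ms (1/2)
11. 7959.184ms @ 13 + 612.245ms (1)
12. 8571.429ms @ 14 + 1224.49ms (2)

note 10 onset = 25/2b = 7653.061ms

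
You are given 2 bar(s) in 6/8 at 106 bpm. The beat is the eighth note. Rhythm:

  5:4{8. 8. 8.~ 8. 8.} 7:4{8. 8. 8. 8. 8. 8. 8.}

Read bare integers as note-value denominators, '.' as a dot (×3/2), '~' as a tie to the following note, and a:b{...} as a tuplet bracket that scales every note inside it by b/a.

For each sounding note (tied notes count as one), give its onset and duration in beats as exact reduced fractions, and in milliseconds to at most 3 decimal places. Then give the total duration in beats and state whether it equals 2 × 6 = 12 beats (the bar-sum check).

1) 0.0ms=0b +679.245ms=6/5b
2) 679.245ms=6/5b +679.245ms=6/5b
3) 1358.491ms=12/5b +1358.491ms=12/5b
4) 2716.981ms=24/5b +679.245ms=6/5b
5) 3396.226ms=6b +485.175ms=6/7b
6) 3881.402ms=48/7b +485.175ms=6/7b
7) 4366.577ms=54/7b +485.175ms=6/7b
8) 4851.752ms=60/7b +485.175ms=6/7b
9) 5336.927ms=66/7b +485.175ms=6/7b
10) 5822.102ms=72/7b +485.175ms=6/7b
11) 6307.278ms=78/7b +485.175ms=6/7b
Σ=12b of 12 (106bpm 6/8) — PASS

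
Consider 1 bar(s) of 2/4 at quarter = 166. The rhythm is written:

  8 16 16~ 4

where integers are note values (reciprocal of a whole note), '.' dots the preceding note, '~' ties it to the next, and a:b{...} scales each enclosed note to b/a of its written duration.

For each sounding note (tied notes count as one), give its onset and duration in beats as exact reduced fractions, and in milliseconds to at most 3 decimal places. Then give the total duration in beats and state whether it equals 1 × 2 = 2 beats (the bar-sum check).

1) 0.0ms=0b +180.723ms=1/2b
2) 180.723ms=1/2b +90.361ms=1/4b
3) 271.084ms=3/4b +451.807ms=5/4b
Σ=2b of 2 (166bpm 2/4) — PASS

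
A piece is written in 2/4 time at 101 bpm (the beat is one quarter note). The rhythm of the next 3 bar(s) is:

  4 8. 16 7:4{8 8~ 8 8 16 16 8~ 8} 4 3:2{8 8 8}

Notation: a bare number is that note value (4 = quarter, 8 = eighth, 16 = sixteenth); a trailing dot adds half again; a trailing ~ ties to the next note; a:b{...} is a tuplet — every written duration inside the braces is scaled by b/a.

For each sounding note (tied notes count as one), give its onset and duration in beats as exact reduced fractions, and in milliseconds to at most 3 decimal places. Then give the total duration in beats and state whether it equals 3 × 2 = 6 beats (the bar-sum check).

1) 0.0ms=0b +594.059ms=1b
2) 594.059ms=1b +445.545ms=3/4b
3) 1039.604ms=7/4b +148.515ms=1/4b
4) 1188.119ms=2b +169.731ms=2/7b
5) 1357.85ms=16/7b +339.463ms=4/7b
6) 1697.313ms=20/7b +169.731ms=2/7b
7) 1867.044ms=22/7b +84.866ms=1/7b
8) 1951.909ms=23/7b +84.866ms=1/7b
9) 2036.775ms=24/7b +339.463ms=4/7b
10) 2376.238ms=4b +594.059ms=1b
11) 2970.297ms=5b +198.02ms=1/3b
12) 3168.317ms=16/3b +198.02ms=1/3b
13) 3366.337ms=17/3b +198.02ms=1/3b
Σ=6b of 6 (101bpm 2/4) — PASS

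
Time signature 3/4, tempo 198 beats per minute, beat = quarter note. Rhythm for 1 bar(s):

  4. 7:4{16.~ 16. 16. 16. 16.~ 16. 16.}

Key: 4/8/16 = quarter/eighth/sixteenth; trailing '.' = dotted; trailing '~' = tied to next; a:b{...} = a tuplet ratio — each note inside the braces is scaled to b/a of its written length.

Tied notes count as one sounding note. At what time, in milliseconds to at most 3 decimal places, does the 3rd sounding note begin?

1. 0.0ms @ 0 + 454.545ms (3/2)
2. 454.545ms @ 3/2 + 129.87ms (3/7)
3. 584.416ms @ 27/14 + 64.935ms (3/14)
4. 649.351ms @ 15/7 + 64.935ms (3/14)
5. 714.286ms @ 33/14 + 129.87ms (3/7)
6. 844.156ms @ 39/14 + 64.935ms (3/14)

note 3 onset = 27/14b = 584.416ms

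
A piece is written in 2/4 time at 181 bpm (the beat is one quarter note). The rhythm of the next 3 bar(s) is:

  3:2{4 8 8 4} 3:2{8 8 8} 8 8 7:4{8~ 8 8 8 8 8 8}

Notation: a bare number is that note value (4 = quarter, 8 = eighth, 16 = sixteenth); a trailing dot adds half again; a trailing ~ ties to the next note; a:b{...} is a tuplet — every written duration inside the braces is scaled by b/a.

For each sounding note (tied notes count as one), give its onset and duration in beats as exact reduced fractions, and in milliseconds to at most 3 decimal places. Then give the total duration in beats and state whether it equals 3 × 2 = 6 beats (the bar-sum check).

1) 0.0ms=0b +220.994ms=2/3b
2) 220.994ms=2/3b +110.497ms=1/3b
3) 331.492ms=1b +110.497ms=1/3b
4) 441.989ms=4/3b +220.994ms=2/3b
5) 662.983ms=2b +110.497ms=1/3b
6) 773.481ms=7/3b +110.497ms=1/3b
7) 883.978ms=8/3b +110.497ms=1/3b
8) 994.475ms=3b +165.746ms=1/2b
9) 1160.221ms=7/2b +165.746ms=1/2b
10) 1325.967ms=4b +189.424ms=4/7b
11) 1515.391ms=32/7b +94.712ms=2/7b
12) 1610.103ms=34/7b +94.712ms=2/7b
13) 1704.815ms=36/7b +94.712ms=2/7b
14) 1799.526ms=38/7b +94.712ms=2/7b
15) 1894.238ms=40/7b +94.712ms=2/7b
Σ=6b of 6 (181bpm 2/4) — PASS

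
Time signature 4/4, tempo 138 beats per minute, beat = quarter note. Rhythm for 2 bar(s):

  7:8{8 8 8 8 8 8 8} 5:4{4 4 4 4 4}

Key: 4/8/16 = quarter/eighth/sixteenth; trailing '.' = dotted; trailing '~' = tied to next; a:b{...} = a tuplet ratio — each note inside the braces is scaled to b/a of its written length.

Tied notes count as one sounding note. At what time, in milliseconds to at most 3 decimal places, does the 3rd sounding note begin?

note 3 onset = 8/7b = 496.894ms

1. 0.0ms @ 0 + 248.447ms (4/7)
2. 248.447ms @ 4/7 + 248.447ms (4/7)
3. 496.894ms @ 8/7 + 248.447ms (4/7)
4. 745.342ms @ 12/7 + 248.447ms (4/7)
5. 993.789ms @ 16/7 + 248.447ms (4/7)
6. 1242.236ms @ 20/7 + 248.447ms (4/7)
7. 1490.683ms @ 24/7 + 248.447ms (4/7)
8. 1739.13ms @ 4 + 347.826ms (4/5)
9. 2086.957ms @ 24/5 + 347.826ms (4/5)
10. 2434.783ms @ 28/5 + 347.826ms (4/5)
11. 2782.609ms @ 32/5 + 347.826ms (4/5)
12. 3130.435ms @ 36/5 + 347.826ms (4/5)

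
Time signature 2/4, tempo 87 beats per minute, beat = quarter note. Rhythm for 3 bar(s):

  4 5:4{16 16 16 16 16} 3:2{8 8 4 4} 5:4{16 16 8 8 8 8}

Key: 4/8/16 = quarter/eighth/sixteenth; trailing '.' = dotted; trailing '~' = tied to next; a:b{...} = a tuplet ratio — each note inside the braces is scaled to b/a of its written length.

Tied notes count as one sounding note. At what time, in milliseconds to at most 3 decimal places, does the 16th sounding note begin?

1. 0.0ms @ 0 + 689.655ms (1)
2. 689.655ms @ 1 + 137.931ms (1/5)
3. 827.586ms @ 6/5 + 137.931ms (1/5)
4. 965.517ms @ 7/5 + 137.931ms (1/5)
5. 1103.448ms @ 8/5 + 137.931ms (1/5)
6. 1241.379ms @ 9/5 + 137.931ms (1/5)
7. 1379.31ms @ 2 + 229.885ms (1/3)
8. 1609.195ms @ 7/3 + 229.885ms (1/3)
9. 1839.08ms @ 8/3 + 459.77ms (2/3)
10. 2298.851ms @ 10/3 + 459.77ms (2/3)
11. 2758.621ms @ 4 + 137.931ms (1/5)
12. 2896.552ms @ 21/5 + 137.931ms (1/5)
13. 3034.483ms @ 22/5 + 275.862ms (2/5)
14. 3310.345ms @ 24/5 + 275.862ms (2/5)
15. 3586.207ms @ 26/5 + 275.862ms (2/5)
16. 3862.069ms @ 28/5 + 275.862ms (2/5)

note 16 onset = 28/5b = 3862.069ms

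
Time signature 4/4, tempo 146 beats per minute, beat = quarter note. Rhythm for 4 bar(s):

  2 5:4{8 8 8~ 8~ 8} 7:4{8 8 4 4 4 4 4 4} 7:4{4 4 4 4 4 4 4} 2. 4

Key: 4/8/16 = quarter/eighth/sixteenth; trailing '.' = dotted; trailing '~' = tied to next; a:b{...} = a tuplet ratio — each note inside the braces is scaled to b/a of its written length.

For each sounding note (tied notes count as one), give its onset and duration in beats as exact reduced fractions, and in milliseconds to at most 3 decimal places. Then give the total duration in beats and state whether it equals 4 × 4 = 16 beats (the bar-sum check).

1) 0.0ms=0b +821.918ms=2b
2) 821.918ms=2b +164.384ms=2/5b
3) 986.301ms=12/5b +164.384ms=2/5b
4) 1150.685ms=14/5b +493.151ms=6/5b
5) 1643.836ms=4b +117.417ms=2/7b
6) 1761.252ms=30/7b +117.417ms=2/7b
7) 1878.669ms=32/7b +234.834ms=4/7b
8) 2113.503ms=36/7b +234.834ms=4/7b
9) 2348.337ms=40/7b +234.834ms=4/7b
10) 2583.17ms=44/7b +234.834ms=4/7b
11) 2818.004ms=48/7b +234.834ms=4/7b
12) 3052.838ms=52/7b +234.834ms=4/7b
13) 3287.671ms=8b +234.834ms=4/7b
14) 3522.505ms=60/7b +234.834ms=4/7b
15) 3757.339ms=64/7b +234.834ms=4/7b
16) 3992.172ms=68/7b +234.834ms=4/7b
17) 4227.006ms=72/7b +234.834ms=4/7b
18) 4461.84ms=76/7b +234.834ms=4/7b
19) 4696.673ms=80/7b +234.834ms=4/7b
20) 4931.507ms=12b +1232.877ms=3b
21) 6164.384ms=15b +410.959ms=1b
Σ=16b of 16 (146bpm 4/4) — PASS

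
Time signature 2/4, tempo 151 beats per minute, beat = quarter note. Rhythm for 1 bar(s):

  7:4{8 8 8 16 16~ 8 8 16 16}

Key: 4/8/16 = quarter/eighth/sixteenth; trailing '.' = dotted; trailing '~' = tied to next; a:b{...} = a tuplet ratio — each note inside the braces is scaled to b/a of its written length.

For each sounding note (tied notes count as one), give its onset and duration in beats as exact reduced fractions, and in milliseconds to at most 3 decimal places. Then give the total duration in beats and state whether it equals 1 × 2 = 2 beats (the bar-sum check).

1) 0.0ms=0b +113.529ms=2/7b
2) 113.529ms=2/7b +113.529ms=2/7b
3) 227.058ms=4/7b +113.529ms=2/7b
4) 340.587ms=6/7b +56.764ms=1/7b
5) 397.351ms=1b +170.293ms=3/7b
6) 567.644ms=10/7b +113.529ms=2/7b
7) 681.173ms=12/7b +56.764ms=1/7b
8) 737.938ms=13/7b +56.764ms=1/7b
Σ=2b of 2 (151bpm 2/4) — PASS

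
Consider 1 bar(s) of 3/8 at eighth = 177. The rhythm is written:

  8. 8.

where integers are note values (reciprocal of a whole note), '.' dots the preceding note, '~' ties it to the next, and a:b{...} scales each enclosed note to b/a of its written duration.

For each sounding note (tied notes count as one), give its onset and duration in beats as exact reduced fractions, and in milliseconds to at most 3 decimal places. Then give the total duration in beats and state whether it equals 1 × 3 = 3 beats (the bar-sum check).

1) 0.0ms=0b +508.475ms=3/2b
2) 508.475ms=3/2b +508.475ms=3/2b
Σ=3b of 3 (177bpm 3/8) — PASS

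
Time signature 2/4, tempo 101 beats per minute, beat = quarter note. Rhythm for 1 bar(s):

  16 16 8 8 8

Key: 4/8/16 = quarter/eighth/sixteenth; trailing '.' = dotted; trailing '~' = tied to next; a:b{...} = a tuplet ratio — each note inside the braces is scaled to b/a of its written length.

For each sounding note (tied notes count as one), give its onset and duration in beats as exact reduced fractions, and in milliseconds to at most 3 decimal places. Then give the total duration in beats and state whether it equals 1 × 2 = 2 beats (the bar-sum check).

1) 0.0ms=0b +148.515ms=1/4b
2) 148.515ms=1/4b +148.515ms=1/4b
3) 297.03ms=1/2b +297.03ms=1/2b
4) 594.059ms=1b +297.03ms=1/2b
5) 891.089ms=3/2b +297.03ms=1/2b
Σ=2b of 2 (101bpm 2/4) — PASS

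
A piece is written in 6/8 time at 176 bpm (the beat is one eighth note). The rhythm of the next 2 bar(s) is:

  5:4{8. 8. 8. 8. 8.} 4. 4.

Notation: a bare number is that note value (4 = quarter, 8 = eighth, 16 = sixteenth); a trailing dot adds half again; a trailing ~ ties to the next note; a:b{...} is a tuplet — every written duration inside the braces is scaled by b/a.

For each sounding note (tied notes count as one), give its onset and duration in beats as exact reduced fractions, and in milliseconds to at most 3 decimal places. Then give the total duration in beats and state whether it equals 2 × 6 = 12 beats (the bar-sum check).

1) 0.0ms=0b +409.091ms=6/5b
2) 409.091ms=6/5b +409.091ms=6/5b
3) 818.182ms=12/5b +409.091ms=6/5b
4) 1227.273ms=18/5b +409.091ms=6/5b
5) 1636.364ms=24/5b +409.091ms=6/5b
6) 2045.455ms=6b +1022.727ms=3b
7) 3068.182ms=9b +1022.727ms=3b
Σ=12b of 12 (176bpm 6/8) — PASS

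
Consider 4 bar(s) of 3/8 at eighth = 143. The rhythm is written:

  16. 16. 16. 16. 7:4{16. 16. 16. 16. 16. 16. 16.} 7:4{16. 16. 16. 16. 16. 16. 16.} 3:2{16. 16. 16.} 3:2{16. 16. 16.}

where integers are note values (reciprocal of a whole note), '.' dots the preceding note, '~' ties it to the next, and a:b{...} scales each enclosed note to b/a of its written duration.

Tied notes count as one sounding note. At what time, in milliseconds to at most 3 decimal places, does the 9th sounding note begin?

1. 0.0ms @ 0 + 314.685ms (3/4)
2. 314.685ms @ 3/4 + 314.685ms (3/4)
3. 629.371ms @ 3/2 + 314.685ms (3/4)
4. 944.056ms @ 9/4 + 314.685ms (3/4)
5. 1258.741ms @ 3 + 179.82ms (3/7)
6. 1438.561ms @ 24/7 + 179.82ms (3/7)
7. 1618.382ms @ 27/7 + 179.82ms (3/7)
8. 1798.202ms @ 30/7 + 179.82ms (3/7)
9. 1978.022ms @ 33/7 + 179.82ms (3/7)
10. 2157.842ms @ 36/7 + 179.82ms (3/7)
11. 2337.662ms @ 39/7 + 179.82ms (3/7)
12. 2517.483ms @ 6 + 179.82ms (3/7)
13. 2697.303ms @ 45/7 + 179.82ms (3/7)
14. 2877.123ms @ 48/7 + 179.82ms (3/7)
15. 3056.943ms @ 51/7 + 179.82ms (3/7)
16. 3236.763ms @ 54/7 + 179.82ms (3/7)
17. 3416.583ms @ 57/7 + 179.82ms (3/7)
18. 3596.404ms @ 60/7 + 179.82ms (3/7)
19. 3776.224ms @ 9 + 209.79ms (1/2)
20. 3986.014ms @ 19/2 + 209.79ms (1/2)
21. 4195.804ms @ 10 + 209.79ms (1/2)
22. 4405.594ms @ 21/2 + 209.79ms (1/2)
23. 4615.385ms @ 11 + 209.79ms (1/2)
24. 4825.175ms @ 23/2 + 209.79ms (1/2)

note 9 onset = 33/7b = 1978.022ms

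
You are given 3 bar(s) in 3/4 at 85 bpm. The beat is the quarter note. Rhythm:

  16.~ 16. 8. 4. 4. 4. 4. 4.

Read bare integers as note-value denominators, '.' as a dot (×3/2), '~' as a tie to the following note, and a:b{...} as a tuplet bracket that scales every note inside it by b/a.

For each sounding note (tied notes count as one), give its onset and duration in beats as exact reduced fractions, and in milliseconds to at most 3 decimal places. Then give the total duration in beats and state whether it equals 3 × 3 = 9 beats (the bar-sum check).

1) 0.0ms=0b +529.412ms=3/4b
2) 529.412ms=3/4b +529.412ms=3/4b
3) 1058.824ms=3/2b +1058.824ms=3/2b
4) 2117.647ms=3b +1058.824ms=3/2b
5) 3176.471ms=9/2b +1058.824ms=3/2b
6) 4235.294ms=6b +1058.824ms=3/2b
7) 5294.118ms=15/2b +1058.824ms=3/2b
Σ=9b of 9 (85bpm 3/4) — PASS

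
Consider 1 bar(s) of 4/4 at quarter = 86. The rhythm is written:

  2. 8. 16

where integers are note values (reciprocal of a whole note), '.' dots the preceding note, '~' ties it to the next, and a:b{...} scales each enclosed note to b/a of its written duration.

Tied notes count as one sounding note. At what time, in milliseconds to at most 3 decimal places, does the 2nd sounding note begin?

1. 0.0ms @ 0 + 2093.023ms (3)
2. 2093.023ms @ 3 + 523.256ms (3/4)
3. 2616.279ms @ 15/4 + 174.419ms (1/4)

note 2 onset = 3b = 2093.023ms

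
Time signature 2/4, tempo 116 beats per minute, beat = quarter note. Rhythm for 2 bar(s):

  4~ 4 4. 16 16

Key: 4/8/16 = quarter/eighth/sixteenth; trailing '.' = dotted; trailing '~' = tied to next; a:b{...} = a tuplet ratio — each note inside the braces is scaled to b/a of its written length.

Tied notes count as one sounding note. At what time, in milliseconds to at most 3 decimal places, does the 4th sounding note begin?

note 4 onset = 15/4b = 1939.655ms

1. 0.0ms @ 0 + 1034.483ms (2)
2. 1034.483ms @ 2 + 775.862ms (3/2)
3. 1810.345ms @ 7/2 + 129.31ms (1/4)
4. 1939.655ms @ 15/4 + 129.31ms (1/4)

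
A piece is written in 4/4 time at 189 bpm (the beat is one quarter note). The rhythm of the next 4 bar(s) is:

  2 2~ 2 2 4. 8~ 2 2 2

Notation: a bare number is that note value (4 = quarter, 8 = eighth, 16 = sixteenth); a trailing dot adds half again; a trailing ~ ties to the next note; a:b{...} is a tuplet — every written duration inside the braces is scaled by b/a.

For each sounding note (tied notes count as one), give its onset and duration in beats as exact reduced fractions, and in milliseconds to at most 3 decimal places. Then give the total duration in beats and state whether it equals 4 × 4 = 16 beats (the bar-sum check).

1) 0.0ms=0b +634.921ms=2b
2) 634.921ms=2b +1269.841ms=4b
3) 1904.762ms=6b +634.921ms=2b
4) 2539.683ms=8b +476.19ms=3/2b
5) 3015.873ms=19/2b +793.651ms=5/2b
6) 3809.524ms=12b +634.921ms=2b
7) 4444.444ms=14b +634.921ms=2b
Σ=16b of 16 (189bpm 4/4) — PASS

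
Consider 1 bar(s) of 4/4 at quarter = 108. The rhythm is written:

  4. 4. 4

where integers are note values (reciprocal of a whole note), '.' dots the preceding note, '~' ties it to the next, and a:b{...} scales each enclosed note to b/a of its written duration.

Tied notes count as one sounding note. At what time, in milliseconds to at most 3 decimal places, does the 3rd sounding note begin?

1. 0.0ms @ 0 + 833.333ms (3/2)
2. 833.333ms @ 3/2 + 833.333ms (3/2)
3. 1666.667ms @ 3 + 555.556ms (1)

note 3 onset = 3b = 1666.667ms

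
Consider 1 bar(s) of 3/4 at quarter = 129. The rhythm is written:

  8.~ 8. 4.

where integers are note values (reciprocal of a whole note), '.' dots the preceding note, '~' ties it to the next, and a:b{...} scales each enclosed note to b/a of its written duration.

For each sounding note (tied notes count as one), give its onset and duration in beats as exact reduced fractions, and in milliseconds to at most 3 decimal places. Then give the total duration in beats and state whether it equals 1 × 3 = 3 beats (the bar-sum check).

1) 0.0ms=0b +697.674ms=3/2b
2) 697.674ms=3/2b +697.674ms=3/2b
Σ=3b of 3 (129bpm 3/4) — PASS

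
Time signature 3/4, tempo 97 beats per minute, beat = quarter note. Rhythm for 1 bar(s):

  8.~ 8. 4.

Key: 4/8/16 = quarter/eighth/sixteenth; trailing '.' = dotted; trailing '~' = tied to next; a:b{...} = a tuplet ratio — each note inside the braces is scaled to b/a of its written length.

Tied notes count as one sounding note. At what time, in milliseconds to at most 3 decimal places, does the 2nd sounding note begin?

note 2 onset = 3/2b = 927.835ms

1. 0.0ms @ 0 + 927.835ms (3/2)
2. 927.835ms @ 3/2 + 927.835ms (3/2)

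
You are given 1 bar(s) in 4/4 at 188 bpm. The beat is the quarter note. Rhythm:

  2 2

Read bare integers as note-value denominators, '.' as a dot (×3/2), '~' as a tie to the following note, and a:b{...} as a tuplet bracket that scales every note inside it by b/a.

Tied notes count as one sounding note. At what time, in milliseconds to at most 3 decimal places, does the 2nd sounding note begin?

1. 0.0ms @ 0 + 638.298ms (2)
2. 638.298ms @ 2 + 638.298ms (2)

note 2 onset = 2b = 638.298ms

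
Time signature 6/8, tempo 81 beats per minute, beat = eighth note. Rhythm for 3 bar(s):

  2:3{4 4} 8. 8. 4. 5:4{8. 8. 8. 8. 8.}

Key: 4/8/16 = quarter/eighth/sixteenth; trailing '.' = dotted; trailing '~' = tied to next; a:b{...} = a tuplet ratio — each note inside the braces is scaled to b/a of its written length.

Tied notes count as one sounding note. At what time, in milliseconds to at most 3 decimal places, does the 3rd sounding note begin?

note 3 onset = 6b = 4444.444ms

1. 0.0ms @ 0 + 2222.222ms (3)
2. 2222.222ms @ 3 + 2222.222ms (3)
3. 4444.444ms @ 6 + 1111.111ms (3/2)
4. 5555.556ms @ 15/2 + 1111.111ms (3/2)
5. 6666.667ms @ 9 + 2222.222ms (3)
6. 8888.889ms @ 12 + 888.889ms (6/5)
7. 9777.778ms @ 66/5 + 888.889ms (6/5)
8. 10666.667ms @ 72/5 + 888.889ms (6/5)
9. 11555.556ms @ 78/5 + 888.889ms (6/5)
10. 12444.444ms @ 84/5 + 888.889ms (6/5)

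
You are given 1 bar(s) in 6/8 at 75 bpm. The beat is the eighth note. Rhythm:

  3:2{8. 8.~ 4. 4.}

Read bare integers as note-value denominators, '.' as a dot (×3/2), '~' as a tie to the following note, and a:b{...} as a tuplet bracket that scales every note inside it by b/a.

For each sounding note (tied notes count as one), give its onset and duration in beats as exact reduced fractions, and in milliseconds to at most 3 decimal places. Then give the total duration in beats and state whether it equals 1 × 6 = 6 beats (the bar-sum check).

1) 0.0ms=0b +800.0ms=1b
2) 800.0ms=1b +2400.0ms=3b
3) 3200.0ms=4b +1600.0ms=2b
Σ=6b of 6 (75bpm 6/8) — PASS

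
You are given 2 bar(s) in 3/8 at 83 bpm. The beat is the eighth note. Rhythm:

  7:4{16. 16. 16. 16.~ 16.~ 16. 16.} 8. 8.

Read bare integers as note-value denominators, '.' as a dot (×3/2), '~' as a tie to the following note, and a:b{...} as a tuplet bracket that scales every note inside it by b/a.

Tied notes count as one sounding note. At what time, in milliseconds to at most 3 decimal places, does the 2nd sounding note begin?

note 2 onset = 3/7b = 309.811ms

1. 0.0ms @ 0 + 309.811ms (3/7)
2. 309.811ms @ 3/7 + 309.811ms (3/7)
3. 619.621ms @ 6/7 + 309.811ms (3/7)
4. 929.432ms @ 9/7 + 929.432ms (9/7)
5. 1858.864ms @ 18/7 + 309.811ms (3/7)
6. 2168.675ms @ 3 + 1084.337ms (3/2)
7. 3253.012ms @ 9/2 + 1084.337ms (3/2)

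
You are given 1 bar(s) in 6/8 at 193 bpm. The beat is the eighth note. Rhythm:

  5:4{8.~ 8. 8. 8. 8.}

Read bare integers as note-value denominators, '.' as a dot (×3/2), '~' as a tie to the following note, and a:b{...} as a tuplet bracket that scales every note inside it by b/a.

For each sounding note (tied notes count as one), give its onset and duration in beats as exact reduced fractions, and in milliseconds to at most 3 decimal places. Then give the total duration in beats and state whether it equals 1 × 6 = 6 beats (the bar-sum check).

1) 0.0ms=0b +746.114ms=12/5b
2) 746.114ms=12/5b +373.057ms=6/5b
3) 1119.171ms=18/5b +373.057ms=6/5b
4) 1492.228ms=24/5b +373.057ms=6/5b
Σ=6b of 6 (193bpm 6/8) — PASS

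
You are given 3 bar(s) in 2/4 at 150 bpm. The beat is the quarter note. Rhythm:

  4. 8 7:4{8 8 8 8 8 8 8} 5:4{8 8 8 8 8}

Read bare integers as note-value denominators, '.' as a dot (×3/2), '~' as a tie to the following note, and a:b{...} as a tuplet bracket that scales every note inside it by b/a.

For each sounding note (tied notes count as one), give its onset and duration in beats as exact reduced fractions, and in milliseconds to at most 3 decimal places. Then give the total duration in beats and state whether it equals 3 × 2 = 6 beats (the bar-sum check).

1) 0.0ms=0b +600.0ms=3/2b
2) 600.0ms=3/2b +200.0ms=1/2b
3) 800.0ms=2b +114.286ms=2/7b
4) 914.286ms=16/7b +114.286ms=2/7b
5) 1028.571ms=18/7b +114.286ms=2/7b
6) 1142.857ms=20/7b +114.286ms=2/7b
7) 1257.143ms=22/7b +114.286ms=2/7b
8) 1371.429ms=24/7b +114.286ms=2/7b
9) 1485.714ms=26/7b +114.286ms=2/7b
10) 1600.0ms=4b +160.0ms=2/5b
11) 1760.0ms=22/5b +160.0ms=2/5b
12) 1920.0ms=24/5b +160.0ms=2/5b
13) 2080.0ms=26/5b +160.0ms=2/5b
14) 2240.0ms=28/5b +160.0ms=2/5b
Σ=6b of 6 (150bpm 2/4) — PASS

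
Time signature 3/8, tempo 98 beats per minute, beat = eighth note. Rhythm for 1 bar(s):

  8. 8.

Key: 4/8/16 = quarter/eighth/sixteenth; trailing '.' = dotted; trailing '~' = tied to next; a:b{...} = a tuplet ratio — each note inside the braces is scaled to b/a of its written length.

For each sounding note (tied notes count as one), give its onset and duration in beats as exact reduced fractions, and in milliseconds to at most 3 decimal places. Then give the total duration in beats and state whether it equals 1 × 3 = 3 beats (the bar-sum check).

1) 0.0ms=0b +918.367ms=3/2b
2) 918.367ms=3/2b +918.367ms=3/2b
Σ=3b of 3 (98bpm 3/8) — PASS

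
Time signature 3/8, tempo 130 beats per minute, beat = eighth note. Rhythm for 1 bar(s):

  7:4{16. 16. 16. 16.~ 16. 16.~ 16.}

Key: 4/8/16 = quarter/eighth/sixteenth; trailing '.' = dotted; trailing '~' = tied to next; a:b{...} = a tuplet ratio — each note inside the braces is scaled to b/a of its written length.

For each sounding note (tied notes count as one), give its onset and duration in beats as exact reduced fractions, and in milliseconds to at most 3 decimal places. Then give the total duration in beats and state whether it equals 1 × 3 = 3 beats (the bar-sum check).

1) 0.0ms=0b +197.802ms=3/7b
2) 197.802ms=3/7b +197.802ms=3/7b
3) 395.604ms=6/7b +197.802ms=3/7b
4) 593.407ms=9/7b +395.604ms=6/7b
5) 989.011ms=15/7b +395.604ms=6/7b
Σ=3b of 3 (130bpm 3/8) — PASS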